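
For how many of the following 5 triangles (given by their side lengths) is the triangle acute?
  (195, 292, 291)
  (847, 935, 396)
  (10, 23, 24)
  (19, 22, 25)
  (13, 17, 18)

4

(195,292,291): 195²+291² = 122706 > 85264 = 292² → acute
(847,935,396): 396²+847² = 874225 = 935² → right
(10,23,24): 10²+23² = 629 > 576 = 24² → acute
(19,22,25): 19²+22² = 845 > 625 = 25² → acute
(13,17,18): 13²+17² = 458 > 324 = 18² → acute
4 of the 5 are acute.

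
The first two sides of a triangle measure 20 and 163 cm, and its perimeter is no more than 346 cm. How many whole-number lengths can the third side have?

Triangle inequality: 143 < x < 183. Perimeter ≤ 346 gives x ≤ 346 − 20 − 163 = 163.
So 143 < x ≤ 163; integers 144 through 163: 20 values.

20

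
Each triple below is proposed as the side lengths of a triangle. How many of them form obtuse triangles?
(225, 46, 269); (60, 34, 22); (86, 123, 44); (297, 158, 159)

3

(225,46,269): 46²+225² = 52741 < 72361 = 269² → obtuse
(60,34,22): 22+34 ≤ 60, not a triangle
(86,123,44): 44²+86² = 9332 < 15129 = 123² → obtuse
(297,158,159): 158²+159² = 50245 < 88209 = 297² → obtuse
3 of the 4 are obtuse.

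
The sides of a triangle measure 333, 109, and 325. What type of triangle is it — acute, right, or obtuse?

acute

Compare the square of the longest side to the sum of squares of the other two: 109² + 325² = 117506 > 110889 = 333².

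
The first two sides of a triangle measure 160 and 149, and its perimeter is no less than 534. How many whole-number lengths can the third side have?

Triangle inequality: 11 < x < 309. Perimeter ≥ 534 gives x ≥ 534 − 160 − 149 = 225.
So 225 ≤ x < 309; integers 225 through 308: 84 values.

84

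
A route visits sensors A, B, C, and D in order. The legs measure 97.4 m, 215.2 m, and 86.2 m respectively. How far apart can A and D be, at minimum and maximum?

31.6 ≤ AD ≤ 398.8 m

The maximum is all hops collinear in one direction: 97.4 + 215.2 + 86.2 = 398.8.
The longest hop is 215.2; the others sum to 183.6. Folding the others back against it leaves at least 215.2 − 183.6 = 31.6.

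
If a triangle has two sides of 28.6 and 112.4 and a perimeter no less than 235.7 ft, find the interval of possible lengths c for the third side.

94.7 ≤ c < 141.0 ft

Triangle inequality alone gives 83.8 < c < 141.0.
The perimeter condition gives c ≥ 235.7 − 28.6 − 112.4 = 94.7.
Intersecting the two: 94.7 ≤ c < 141.0.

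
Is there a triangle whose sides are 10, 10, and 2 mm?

Yes

The longest side is 10, and the other two sum to 12.
Since 12 > 10, the triangle inequality holds.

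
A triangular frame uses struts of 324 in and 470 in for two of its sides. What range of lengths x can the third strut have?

By the triangle inequality, x must be less than 324 + 470 = 794 and greater than |324 − 470| = 146.

146 < x < 794 (in)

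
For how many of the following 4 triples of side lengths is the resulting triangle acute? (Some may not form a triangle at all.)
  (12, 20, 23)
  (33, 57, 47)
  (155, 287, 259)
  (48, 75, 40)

3

(12,20,23): 12²+20² = 544 > 529 = 23² → acute
(33,57,47): 33²+47² = 3298 > 3249 = 57² → acute
(155,287,259): 155²+259² = 91106 > 82369 = 287² → acute
(48,75,40): 40²+48² = 3904 < 5625 = 75² → obtuse
3 of the 4 are acute.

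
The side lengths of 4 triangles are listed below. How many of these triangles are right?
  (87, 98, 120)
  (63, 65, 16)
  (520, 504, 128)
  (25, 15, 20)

(87,98,120): 87²+98² = 17173 > 14400 = 120² → acute
(63,65,16): 16²+63² = 4225 = 65² → right
(520,504,128): 128²+504² = 270400 = 520² → right
(25,15,20): 15²+20² = 625 = 25² → right
3 of the 4 are right.

3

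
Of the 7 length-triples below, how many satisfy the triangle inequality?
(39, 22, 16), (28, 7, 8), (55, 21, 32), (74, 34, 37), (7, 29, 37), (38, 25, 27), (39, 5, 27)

(16,22,39): 16+22 ≤ 39 → not valid
(7,8,28): 7+8 ≤ 28 → not valid
(21,32,55): 21+32 ≤ 55 → not valid
(34,37,74): 34+37 ≤ 74 → not valid
(7,29,37): 7+29 ≤ 37 → not valid
(25,27,38): 25+27 > 38 → valid
(5,27,39): 5+27 ≤ 39 → not valid
1 of the 7 triples forms a triangle.

1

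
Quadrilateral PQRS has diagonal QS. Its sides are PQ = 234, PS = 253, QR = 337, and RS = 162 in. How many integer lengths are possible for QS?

From triangle PQS: 19 < QS < 487.
From triangle RQS: 175 < QS < 499.
Intersection: 175 < QS < 487, so integers 176 through 486: 311 values.

311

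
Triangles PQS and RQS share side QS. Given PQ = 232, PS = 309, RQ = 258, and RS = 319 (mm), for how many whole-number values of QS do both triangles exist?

463

From triangle PQS: 77 < QS < 541.
From triangle RQS: 61 < QS < 577.
Intersection: 77 < QS < 541, so integers 78 through 540: 463 values.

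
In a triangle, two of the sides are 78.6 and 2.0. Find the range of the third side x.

By the triangle inequality, x must be less than 78.6 + 2.0 = 80.6 and greater than |78.6 − 2.0| = 76.6.

76.6 < x < 80.6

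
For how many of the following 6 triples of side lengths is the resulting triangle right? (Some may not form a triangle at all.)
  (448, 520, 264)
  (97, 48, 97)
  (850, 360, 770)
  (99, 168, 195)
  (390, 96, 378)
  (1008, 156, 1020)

5

(448,520,264): 264²+448² = 270400 = 520² → right
(97,48,97): 48²+97² = 11713 > 9409 = 97² → acute
(850,360,770): 360²+770² = 722500 = 850² → right
(99,168,195): 99²+168² = 38025 = 195² → right
(390,96,378): 96²+378² = 152100 = 390² → right
(1008,156,1020): 156²+1008² = 1040400 = 1020² → right
5 of the 6 are right.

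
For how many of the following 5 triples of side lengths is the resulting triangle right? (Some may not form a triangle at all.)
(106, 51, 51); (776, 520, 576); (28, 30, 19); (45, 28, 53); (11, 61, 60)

(106,51,51): 51+51 ≤ 106, not a triangle
(776,520,576): 520²+576² = 602176 = 776² → right
(28,30,19): 19²+28² = 1145 > 900 = 30² → acute
(45,28,53): 28²+45² = 2809 = 53² → right
(11,61,60): 11²+60² = 3721 = 61² → right
3 of the 5 are right.

3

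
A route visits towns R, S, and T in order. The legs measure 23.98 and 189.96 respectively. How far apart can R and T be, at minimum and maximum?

165.98 ≤ RT ≤ 213.94

By the triangle inequality, |23.98 − 189.96| ≤ RT ≤ 23.98 + 189.96.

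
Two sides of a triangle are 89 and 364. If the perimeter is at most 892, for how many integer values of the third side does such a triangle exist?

164

Triangle inequality: 275 < x < 453. Perimeter ≤ 892 gives x ≤ 892 − 89 − 364 = 439.
So 275 < x ≤ 439; integers 276 through 439: 164 values.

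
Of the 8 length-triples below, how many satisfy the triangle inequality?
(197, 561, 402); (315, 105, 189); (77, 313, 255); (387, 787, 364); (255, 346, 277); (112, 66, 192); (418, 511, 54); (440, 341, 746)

(197,402,561): 197+402 > 561 → valid
(105,189,315): 105+189 ≤ 315 → not valid
(77,255,313): 77+255 > 313 → valid
(364,387,787): 364+387 ≤ 787 → not valid
(255,277,346): 255+277 > 346 → valid
(66,112,192): 66+112 ≤ 192 → not valid
(54,418,511): 54+418 ≤ 511 → not valid
(341,440,746): 341+440 > 746 → valid
4 of the 8 triples form a triangle.

4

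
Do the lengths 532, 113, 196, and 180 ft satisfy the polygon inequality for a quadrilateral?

No

For a quadrilateral, each side must be shorter than the sum of the others.
Here the longest side is 532, but the remaining 3 sides sum to only 489.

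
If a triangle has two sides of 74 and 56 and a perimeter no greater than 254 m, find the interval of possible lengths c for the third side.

18 < c ≤ 124

Triangle inequality alone gives 18 < c < 130.
The perimeter condition gives c ≤ 254 − 74 − 56 = 124.
Intersecting the two: 18 < c ≤ 124.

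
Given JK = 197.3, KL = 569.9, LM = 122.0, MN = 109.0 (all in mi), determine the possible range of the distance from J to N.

The maximum is all hops collinear in one direction: 197.3 + 569.9 + 122.0 + 109.0 = 998.2.
The longest hop is 569.9; the others sum to 428.3. Folding the others back against it leaves at least 569.9 − 428.3 = 141.6.

141.6 ≤ JN ≤ 998.2 mi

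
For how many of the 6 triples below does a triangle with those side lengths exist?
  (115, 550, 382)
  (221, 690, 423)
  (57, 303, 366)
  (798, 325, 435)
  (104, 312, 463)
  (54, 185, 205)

1

(115,382,550): 115+382 ≤ 550 → not valid
(221,423,690): 221+423 ≤ 690 → not valid
(57,303,366): 57+303 ≤ 366 → not valid
(325,435,798): 325+435 ≤ 798 → not valid
(104,312,463): 104+312 ≤ 463 → not valid
(54,185,205): 54+185 > 205 → valid
1 of the 6 triples forms a triangle.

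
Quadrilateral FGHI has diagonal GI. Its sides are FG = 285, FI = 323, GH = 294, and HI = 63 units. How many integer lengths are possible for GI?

125

From triangle FGI: 38 < GI < 608.
From triangle HGI: 231 < GI < 357.
Intersection: 231 < GI < 357, so integers 232 through 356: 125 values.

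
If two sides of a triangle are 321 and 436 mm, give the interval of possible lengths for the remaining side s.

115 < s < 757

By the triangle inequality, s must be less than 321 + 436 = 757 and greater than |321 − 436| = 115.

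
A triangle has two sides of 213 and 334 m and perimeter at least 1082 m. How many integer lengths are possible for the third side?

Triangle inequality: 121 < x < 547. Perimeter ≥ 1082 gives x ≥ 1082 − 213 − 334 = 535.
So 535 ≤ x < 547; integers 535 through 546: 12 values.

12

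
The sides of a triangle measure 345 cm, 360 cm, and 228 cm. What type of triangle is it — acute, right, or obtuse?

acute

Compare the square of the longest side to the sum of squares of the other two: 228² + 345² = 171009 > 129600 = 360².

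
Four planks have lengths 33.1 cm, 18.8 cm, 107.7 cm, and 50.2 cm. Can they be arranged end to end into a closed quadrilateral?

For a quadrilateral, each side must be shorter than the sum of the others.
Here the longest side is 107.7, but the remaining 3 sides sum to only 102.1.

No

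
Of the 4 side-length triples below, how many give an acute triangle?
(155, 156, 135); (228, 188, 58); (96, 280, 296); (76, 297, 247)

1

(155,156,135): 135²+155² = 42250 > 24336 = 156² → acute
(228,188,58): 58²+188² = 38708 < 51984 = 228² → obtuse
(96,280,296): 96²+280² = 87616 = 296² → right
(76,297,247): 76²+247² = 66785 < 88209 = 297² → obtuse
1 of the 4 is acute.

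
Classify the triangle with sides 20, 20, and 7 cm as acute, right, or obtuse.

Compare the square of the longest side to the sum of squares of the other two: 7² + 20² = 449 > 400 = 20².

acute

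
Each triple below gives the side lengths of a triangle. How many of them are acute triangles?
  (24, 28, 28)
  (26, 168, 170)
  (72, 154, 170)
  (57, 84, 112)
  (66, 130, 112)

1

(24,28,28): 24²+28² = 1360 > 784 = 28² → acute
(26,168,170): 26²+168² = 28900 = 170² → right
(72,154,170): 72²+154² = 28900 = 170² → right
(57,84,112): 57²+84² = 10305 < 12544 = 112² → obtuse
(66,130,112): 66²+112² = 16900 = 130² → right
1 of the 5 is acute.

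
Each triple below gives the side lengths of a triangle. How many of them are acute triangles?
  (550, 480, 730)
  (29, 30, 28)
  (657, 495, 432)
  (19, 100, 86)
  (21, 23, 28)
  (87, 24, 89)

(550,480,730): 480²+550² = 532900 = 730² → right
(29,30,28): 28²+29² = 1625 > 900 = 30² → acute
(657,495,432): 432²+495² = 431649 = 657² → right
(19,100,86): 19²+86² = 7757 < 10000 = 100² → obtuse
(21,23,28): 21²+23² = 970 > 784 = 28² → acute
(87,24,89): 24²+87² = 8145 > 7921 = 89² → acute
3 of the 6 are acute.

3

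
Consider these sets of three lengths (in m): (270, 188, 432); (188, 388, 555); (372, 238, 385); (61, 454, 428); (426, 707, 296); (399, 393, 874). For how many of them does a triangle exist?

5

(188,270,432): 188+270 > 432 → valid
(188,388,555): 188+388 > 555 → valid
(238,372,385): 238+372 > 385 → valid
(61,428,454): 61+428 > 454 → valid
(296,426,707): 296+426 > 707 → valid
(393,399,874): 393+399 ≤ 874 → not valid
5 of the 6 triples form a triangle.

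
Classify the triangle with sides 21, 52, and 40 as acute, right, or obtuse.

Compare the square of the longest side to the sum of squares of the other two: 21² + 40² = 2041 < 2704 = 52².

obtuse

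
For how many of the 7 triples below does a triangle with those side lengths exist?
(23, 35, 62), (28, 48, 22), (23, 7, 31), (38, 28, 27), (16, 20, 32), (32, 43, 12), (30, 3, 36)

4

(23,35,62): 23+35 ≤ 62 → not valid
(22,28,48): 22+28 > 48 → valid
(7,23,31): 7+23 ≤ 31 → not valid
(27,28,38): 27+28 > 38 → valid
(16,20,32): 16+20 > 32 → valid
(12,32,43): 12+32 > 43 → valid
(3,30,36): 3+30 ≤ 36 → not valid
4 of the 7 triples form a triangle.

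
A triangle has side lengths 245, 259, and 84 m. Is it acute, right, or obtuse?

Compare the square of the longest side to the sum of squares of the other two: 84² + 245² = 67081 = 259².

right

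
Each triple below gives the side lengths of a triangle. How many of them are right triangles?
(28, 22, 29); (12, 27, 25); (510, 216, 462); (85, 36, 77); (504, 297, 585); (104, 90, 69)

3

(28,22,29): 22²+28² = 1268 > 841 = 29² → acute
(12,27,25): 12²+25² = 769 > 729 = 27² → acute
(510,216,462): 216²+462² = 260100 = 510² → right
(85,36,77): 36²+77² = 7225 = 85² → right
(504,297,585): 297²+504² = 342225 = 585² → right
(104,90,69): 69²+90² = 12861 > 10816 = 104² → acute
3 of the 6 are right.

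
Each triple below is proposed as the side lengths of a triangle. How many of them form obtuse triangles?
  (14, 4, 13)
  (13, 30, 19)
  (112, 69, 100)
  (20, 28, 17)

(14,4,13): 4²+13² = 185 < 196 = 14² → obtuse
(13,30,19): 13²+19² = 530 < 900 = 30² → obtuse
(112,69,100): 69²+100² = 14761 > 12544 = 112² → acute
(20,28,17): 17²+20² = 689 < 784 = 28² → obtuse
3 of the 4 are obtuse.

3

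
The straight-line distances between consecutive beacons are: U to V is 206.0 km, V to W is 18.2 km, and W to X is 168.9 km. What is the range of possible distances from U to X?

18.9 ≤ UX ≤ 393.1 km

The maximum is all hops collinear in one direction: 206.0 + 18.2 + 168.9 = 393.1.
The longest hop is 206.0; the others sum to 187.1. Folding the others back against it leaves at least 206.0 − 187.1 = 18.9.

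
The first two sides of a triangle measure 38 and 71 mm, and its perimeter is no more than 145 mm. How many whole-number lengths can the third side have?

3

Triangle inequality: 33 < x < 109. Perimeter ≤ 145 gives x ≤ 145 − 38 − 71 = 36.
So 33 < x ≤ 36; integers 34 through 36: 3 values.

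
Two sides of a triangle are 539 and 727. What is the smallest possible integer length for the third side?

189

The third side must be strictly greater than |539 − 727| = 188.
The smallest integer above 188 is 189.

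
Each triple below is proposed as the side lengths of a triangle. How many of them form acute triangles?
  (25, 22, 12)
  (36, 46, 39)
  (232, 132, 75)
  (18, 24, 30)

(25,22,12): 12²+22² = 628 > 625 = 25² → acute
(36,46,39): 36²+39² = 2817 > 2116 = 46² → acute
(232,132,75): 75+132 ≤ 232, not a triangle
(18,24,30): 18²+24² = 900 = 30² → right
2 of the 4 are acute.

2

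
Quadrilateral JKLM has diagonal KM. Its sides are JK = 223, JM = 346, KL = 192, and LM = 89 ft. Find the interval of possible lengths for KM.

123 < KM < 281

From triangle JKM: |223 − 346| < KM < 223 + 346, i.e. 123 < KM < 569.
From triangle LKM: 103 < KM < 281.
Both must hold, so KM lies in the intersection.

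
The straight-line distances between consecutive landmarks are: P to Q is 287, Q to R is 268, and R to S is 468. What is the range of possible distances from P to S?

0 ≤ PS ≤ 1023

The maximum is all hops collinear in one direction: 287 + 268 + 468 = 1023.
The longest hop is 468; the others sum to 555. Since 468 ≤ 555, the path can fold back on itself completely, so the minimum distance is 0.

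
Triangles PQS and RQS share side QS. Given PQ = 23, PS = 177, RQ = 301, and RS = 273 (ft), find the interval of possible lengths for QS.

From triangle PQS: |23 − 177| < QS < 23 + 177, i.e. 154 < QS < 200.
From triangle RQS: 28 < QS < 574.
Both must hold, so QS lies in the intersection.

154 < QS < 200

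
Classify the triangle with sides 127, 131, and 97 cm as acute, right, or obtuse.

Compare the square of the longest side to the sum of squares of the other two: 97² + 127² = 25538 > 17161 = 131².

acute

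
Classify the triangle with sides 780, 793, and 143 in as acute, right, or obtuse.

Compare the square of the longest side to the sum of squares of the other two: 143² + 780² = 628849 = 793².

right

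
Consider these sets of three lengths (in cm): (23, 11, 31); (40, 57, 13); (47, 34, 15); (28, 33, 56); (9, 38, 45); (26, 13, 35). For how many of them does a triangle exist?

5

(11,23,31): 11+23 > 31 → valid
(13,40,57): 13+40 ≤ 57 → not valid
(15,34,47): 15+34 > 47 → valid
(28,33,56): 28+33 > 56 → valid
(9,38,45): 9+38 > 45 → valid
(13,26,35): 13+26 > 35 → valid
5 of the 6 triples form a triangle.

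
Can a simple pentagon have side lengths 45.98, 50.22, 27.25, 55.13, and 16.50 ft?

Yes

A pentagon exists iff every side is shorter than the sum of the others — equivalently, the longest side is less than the sum of the rest.
Longest side 55.13 < 139.95 (sum of the remaining 4), so yes.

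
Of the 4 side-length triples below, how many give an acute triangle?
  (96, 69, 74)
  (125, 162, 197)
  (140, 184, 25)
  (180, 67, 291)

2

(96,69,74): 69²+74² = 10237 > 9216 = 96² → acute
(125,162,197): 125²+162² = 41869 > 38809 = 197² → acute
(140,184,25): 25+140 ≤ 184, not a triangle
(180,67,291): 67+180 ≤ 291, not a triangle
2 of the 4 are acute.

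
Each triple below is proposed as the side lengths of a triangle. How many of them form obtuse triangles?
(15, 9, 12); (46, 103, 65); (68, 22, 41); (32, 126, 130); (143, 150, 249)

2

(15,9,12): 9²+12² = 225 = 15² → right
(46,103,65): 46²+65² = 6341 < 10609 = 103² → obtuse
(68,22,41): 22+41 ≤ 68, not a triangle
(32,126,130): 32²+126² = 16900 = 130² → right
(143,150,249): 143²+150² = 42949 < 62001 = 249² → obtuse
2 of the 5 are obtuse.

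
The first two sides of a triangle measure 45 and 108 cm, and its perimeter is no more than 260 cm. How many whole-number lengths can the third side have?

44

Triangle inequality: 63 < x < 153. Perimeter ≤ 260 gives x ≤ 260 − 45 − 108 = 107.
So 63 < x ≤ 107; integers 64 through 107: 44 values.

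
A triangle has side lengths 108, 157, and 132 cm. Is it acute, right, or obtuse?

acute

Compare the square of the longest side to the sum of squares of the other two: 108² + 132² = 29088 > 24649 = 157².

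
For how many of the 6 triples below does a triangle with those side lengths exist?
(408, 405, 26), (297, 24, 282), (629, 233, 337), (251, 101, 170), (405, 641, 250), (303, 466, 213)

(26,405,408): 26+405 > 408 → valid
(24,282,297): 24+282 > 297 → valid
(233,337,629): 233+337 ≤ 629 → not valid
(101,170,251): 101+170 > 251 → valid
(250,405,641): 250+405 > 641 → valid
(213,303,466): 213+303 > 466 → valid
5 of the 6 triples form a triangle.

5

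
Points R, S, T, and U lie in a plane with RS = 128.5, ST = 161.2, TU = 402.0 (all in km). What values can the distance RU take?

The maximum is all hops collinear in one direction: 128.5 + 161.2 + 402.0 = 691.7.
The longest hop is 402.0; the others sum to 289.7. Folding the others back against it leaves at least 402.0 − 289.7 = 112.3.

112.3 ≤ RU ≤ 691.7 km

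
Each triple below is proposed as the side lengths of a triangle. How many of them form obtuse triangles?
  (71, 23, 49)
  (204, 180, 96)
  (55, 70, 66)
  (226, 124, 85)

(71,23,49): 23²+49² = 2930 < 5041 = 71² → obtuse
(204,180,96): 96²+180² = 41616 = 204² → right
(55,70,66): 55²+66² = 7381 > 4900 = 70² → acute
(226,124,85): 85+124 ≤ 226, not a triangle
1 of the 4 is obtuse.

1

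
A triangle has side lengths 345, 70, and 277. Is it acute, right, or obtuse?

obtuse

Compare the square of the longest side to the sum of squares of the other two: 70² + 277² = 81629 < 119025 = 345².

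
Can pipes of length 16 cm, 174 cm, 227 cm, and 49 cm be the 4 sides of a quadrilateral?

A quadrilateral exists iff every side is shorter than the sum of the others — equivalently, the longest side is less than the sum of the rest.
Longest side 227 < 239 (sum of the remaining 3), so yes.

Yes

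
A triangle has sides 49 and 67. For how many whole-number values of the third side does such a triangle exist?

The third side lies in the open interval (18, 116).
Integers from 19 to 115 inclusive: 115 − 19 + 1 = 97.

97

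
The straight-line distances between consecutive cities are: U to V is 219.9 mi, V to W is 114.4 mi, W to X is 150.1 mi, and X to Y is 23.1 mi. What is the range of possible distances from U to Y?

0 ≤ UY ≤ 507.5 mi

The maximum is all hops collinear in one direction: 219.9 + 114.4 + 150.1 + 23.1 = 507.5.
The longest hop is 219.9; the others sum to 287.6. Since 219.9 ≤ 287.6, the path can fold back on itself completely, so the minimum distance is 0.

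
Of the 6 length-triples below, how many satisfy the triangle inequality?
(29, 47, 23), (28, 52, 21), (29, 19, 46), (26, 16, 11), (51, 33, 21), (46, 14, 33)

(23,29,47): 23+29 > 47 → valid
(21,28,52): 21+28 ≤ 52 → not valid
(19,29,46): 19+29 > 46 → valid
(11,16,26): 11+16 > 26 → valid
(21,33,51): 21+33 > 51 → valid
(14,33,46): 14+33 > 46 → valid
5 of the 6 triples form a triangle.

5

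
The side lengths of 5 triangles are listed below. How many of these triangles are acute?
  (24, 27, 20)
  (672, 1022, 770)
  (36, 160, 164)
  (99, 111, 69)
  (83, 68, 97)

(24,27,20): 20²+24² = 976 > 729 = 27² → acute
(672,1022,770): 672²+770² = 1044484 = 1022² → right
(36,160,164): 36²+160² = 26896 = 164² → right
(99,111,69): 69²+99² = 14562 > 12321 = 111² → acute
(83,68,97): 68²+83² = 11513 > 9409 = 97² → acute
3 of the 5 are acute.

3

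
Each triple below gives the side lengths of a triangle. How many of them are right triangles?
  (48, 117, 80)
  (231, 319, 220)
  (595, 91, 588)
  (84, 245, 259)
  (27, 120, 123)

4

(48,117,80): 48²+80² = 8704 < 13689 = 117² → obtuse
(231,319,220): 220²+231² = 101761 = 319² → right
(595,91,588): 91²+588² = 354025 = 595² → right
(84,245,259): 84²+245² = 67081 = 259² → right
(27,120,123): 27²+120² = 15129 = 123² → right
4 of the 5 are right.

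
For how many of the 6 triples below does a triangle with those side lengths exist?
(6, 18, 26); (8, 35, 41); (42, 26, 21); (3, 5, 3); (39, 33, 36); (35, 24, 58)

(6,18,26): 6+18 ≤ 26 → not valid
(8,35,41): 8+35 > 41 → valid
(21,26,42): 21+26 > 42 → valid
(3,3,5): 3+3 > 5 → valid
(33,36,39): 33+36 > 39 → valid
(24,35,58): 24+35 > 58 → valid
5 of the 6 triples form a triangle.

5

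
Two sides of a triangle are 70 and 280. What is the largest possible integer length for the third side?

349

The third side must be strictly less than 70 + 280 = 350.
The largest integer below 350 is 349.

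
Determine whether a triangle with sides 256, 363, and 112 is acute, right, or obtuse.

Compare the square of the longest side to the sum of squares of the other two: 112² + 256² = 78080 < 131769 = 363².

obtuse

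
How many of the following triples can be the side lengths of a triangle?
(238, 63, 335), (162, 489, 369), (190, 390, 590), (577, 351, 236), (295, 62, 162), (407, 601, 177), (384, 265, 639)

(63,238,335): 63+238 ≤ 335 → not valid
(162,369,489): 162+369 > 489 → valid
(190,390,590): 190+390 ≤ 590 → not valid
(236,351,577): 236+351 > 577 → valid
(62,162,295): 62+162 ≤ 295 → not valid
(177,407,601): 177+407 ≤ 601 → not valid
(265,384,639): 265+384 > 639 → valid
3 of the 7 triples form a triangle.

3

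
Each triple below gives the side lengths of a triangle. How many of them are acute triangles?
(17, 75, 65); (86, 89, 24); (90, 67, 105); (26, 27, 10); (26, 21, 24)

(17,75,65): 17²+65² = 4514 < 5625 = 75² → obtuse
(86,89,24): 24²+86² = 7972 > 7921 = 89² → acute
(90,67,105): 67²+90² = 12589 > 11025 = 105² → acute
(26,27,10): 10²+26² = 776 > 729 = 27² → acute
(26,21,24): 21²+24² = 1017 > 676 = 26² → acute
4 of the 5 are acute.

4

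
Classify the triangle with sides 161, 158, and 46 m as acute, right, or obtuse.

acute

Compare the square of the longest side to the sum of squares of the other two: 46² + 158² = 27080 > 25921 = 161².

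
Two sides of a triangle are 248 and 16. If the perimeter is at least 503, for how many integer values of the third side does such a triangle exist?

Triangle inequality: 232 < x < 264. Perimeter ≥ 503 gives x ≥ 503 − 248 − 16 = 239.
So 239 ≤ x < 264; integers 239 through 263: 25 values.

25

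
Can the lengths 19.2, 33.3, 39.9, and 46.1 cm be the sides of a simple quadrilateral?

A quadrilateral exists iff every side is shorter than the sum of the others — equivalently, the longest side is less than the sum of the rest.
Longest side 46.1 < 92.4 (sum of the remaining 3), so yes.

Yes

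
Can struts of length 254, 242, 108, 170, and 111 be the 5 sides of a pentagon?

Yes

A pentagon exists iff every side is shorter than the sum of the others — equivalently, the longest side is less than the sum of the rest.
Longest side 254 < 631 (sum of the remaining 4), so yes.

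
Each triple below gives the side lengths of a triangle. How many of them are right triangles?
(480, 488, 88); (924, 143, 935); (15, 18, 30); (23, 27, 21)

(480,488,88): 88²+480² = 238144 = 488² → right
(924,143,935): 143²+924² = 874225 = 935² → right
(15,18,30): 15²+18² = 549 < 900 = 30² → obtuse
(23,27,21): 21²+23² = 970 > 729 = 27² → acute
2 of the 4 are right.

2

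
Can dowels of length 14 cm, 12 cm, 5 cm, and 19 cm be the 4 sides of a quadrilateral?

A quadrilateral exists iff every side is shorter than the sum of the others — equivalently, the longest side is less than the sum of the rest.
Longest side 19 < 31 (sum of the remaining 3), so yes.

Yes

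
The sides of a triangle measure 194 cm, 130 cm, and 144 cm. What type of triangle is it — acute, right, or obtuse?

right

Compare the square of the longest side to the sum of squares of the other two: 130² + 144² = 37636 = 194².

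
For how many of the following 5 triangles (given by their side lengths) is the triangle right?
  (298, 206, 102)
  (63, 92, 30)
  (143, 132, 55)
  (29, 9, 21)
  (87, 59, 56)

1

(298,206,102): 102²+206² = 52840 < 88804 = 298² → obtuse
(63,92,30): 30²+63² = 4869 < 8464 = 92² → obtuse
(143,132,55): 55²+132² = 20449 = 143² → right
(29,9,21): 9²+21² = 522 < 841 = 29² → obtuse
(87,59,56): 56²+59² = 6617 < 7569 = 87² → obtuse
1 of the 5 is right.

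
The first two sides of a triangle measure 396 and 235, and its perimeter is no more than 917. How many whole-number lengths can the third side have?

Triangle inequality: 161 < x < 631. Perimeter ≤ 917 gives x ≤ 917 − 396 − 235 = 286.
So 161 < x ≤ 286; integers 162 through 286: 125 values.

125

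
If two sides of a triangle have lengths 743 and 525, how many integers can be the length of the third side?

1049

The third side lies in the open interval (218, 1268).
Integers from 219 to 1267 inclusive: 1267 − 219 + 1 = 1049.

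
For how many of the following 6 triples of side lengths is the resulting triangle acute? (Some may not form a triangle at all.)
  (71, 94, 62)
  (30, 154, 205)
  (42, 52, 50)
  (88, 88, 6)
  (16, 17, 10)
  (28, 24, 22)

5

(71,94,62): 62²+71² = 8885 > 8836 = 94² → acute
(30,154,205): 30+154 ≤ 205, not a triangle
(42,52,50): 42²+50² = 4264 > 2704 = 52² → acute
(88,88,6): 6²+88² = 7780 > 7744 = 88² → acute
(16,17,10): 10²+16² = 356 > 289 = 17² → acute
(28,24,22): 22²+24² = 1060 > 784 = 28² → acute
5 of the 6 are acute.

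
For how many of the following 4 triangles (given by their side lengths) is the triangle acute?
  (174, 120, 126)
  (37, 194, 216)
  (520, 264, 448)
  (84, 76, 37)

1

(174,120,126): 120²+126² = 30276 = 174² → right
(37,194,216): 37²+194² = 39005 < 46656 = 216² → obtuse
(520,264,448): 264²+448² = 270400 = 520² → right
(84,76,37): 37²+76² = 7145 > 7056 = 84² → acute
1 of the 4 is acute.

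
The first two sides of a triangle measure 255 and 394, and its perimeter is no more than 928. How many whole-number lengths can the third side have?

Triangle inequality: 139 < x < 649. Perimeter ≤ 928 gives x ≤ 928 − 255 − 394 = 279.
So 139 < x ≤ 279; integers 140 through 279: 140 values.

140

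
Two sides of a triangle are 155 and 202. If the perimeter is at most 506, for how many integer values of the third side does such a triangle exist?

Triangle inequality: 47 < x < 357. Perimeter ≤ 506 gives x ≤ 506 − 155 − 202 = 149.
So 47 < x ≤ 149; integers 48 through 149: 102 values.

102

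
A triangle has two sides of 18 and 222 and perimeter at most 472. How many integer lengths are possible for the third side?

Triangle inequality: 204 < x < 240. Perimeter ≤ 472 gives x ≤ 472 − 18 − 222 = 232.
So 204 < x ≤ 232; integers 205 through 232: 28 values.

28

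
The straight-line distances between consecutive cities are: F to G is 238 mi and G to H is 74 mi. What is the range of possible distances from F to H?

By the triangle inequality, |238 − 74| ≤ FH ≤ 238 + 74.

164 ≤ FH ≤ 312 mi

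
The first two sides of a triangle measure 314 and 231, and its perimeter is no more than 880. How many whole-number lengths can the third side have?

252

Triangle inequality: 83 < x < 545. Perimeter ≤ 880 gives x ≤ 880 − 314 − 231 = 335.
So 83 < x ≤ 335; integers 84 through 335: 252 values.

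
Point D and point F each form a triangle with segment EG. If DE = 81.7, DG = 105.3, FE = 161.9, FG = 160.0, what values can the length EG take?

From triangle DEG: |81.7 − 105.3| < EG < 81.7 + 105.3, i.e. 23.6 < EG < 187.0.
From triangle FEG: 1.9 < EG < 321.9.
Both must hold, so EG lies in the intersection.

23.6 < EG < 187.0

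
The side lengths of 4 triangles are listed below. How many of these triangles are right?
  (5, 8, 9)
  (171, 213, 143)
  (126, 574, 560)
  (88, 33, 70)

(5,8,9): 5²+8² = 89 > 81 = 9² → acute
(171,213,143): 143²+171² = 49690 > 45369 = 213² → acute
(126,574,560): 126²+560² = 329476 = 574² → right
(88,33,70): 33²+70² = 5989 < 7744 = 88² → obtuse
1 of the 4 is right.

1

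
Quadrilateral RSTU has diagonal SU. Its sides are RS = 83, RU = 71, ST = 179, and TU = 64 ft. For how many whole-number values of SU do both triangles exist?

From triangle RSU: 12 < SU < 154.
From triangle TSU: 115 < SU < 243.
Intersection: 115 < SU < 154, so integers 116 through 153: 38 values.

38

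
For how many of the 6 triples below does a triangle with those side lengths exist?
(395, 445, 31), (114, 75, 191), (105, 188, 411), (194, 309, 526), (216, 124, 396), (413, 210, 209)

(31,395,445): 31+395 ≤ 445 → not valid
(75,114,191): 75+114 ≤ 191 → not valid
(105,188,411): 105+188 ≤ 411 → not valid
(194,309,526): 194+309 ≤ 526 → not valid
(124,216,396): 124+216 ≤ 396 → not valid
(209,210,413): 209+210 > 413 → valid
1 of the 6 triples forms a triangle.

1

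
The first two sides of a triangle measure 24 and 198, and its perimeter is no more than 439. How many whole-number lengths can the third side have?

Triangle inequality: 174 < x < 222. Perimeter ≤ 439 gives x ≤ 439 − 24 − 198 = 217.
So 174 < x ≤ 217; integers 175 through 217: 43 values.

43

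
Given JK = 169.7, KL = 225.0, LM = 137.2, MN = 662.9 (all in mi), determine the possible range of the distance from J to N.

The maximum is all hops collinear in one direction: 169.7 + 225.0 + 137.2 + 662.9 = 1194.8.
The longest hop is 662.9; the others sum to 531.9. Folding the others back against it leaves at least 662.9 − 531.9 = 131.0.

131.0 ≤ JN ≤ 1194.8 mi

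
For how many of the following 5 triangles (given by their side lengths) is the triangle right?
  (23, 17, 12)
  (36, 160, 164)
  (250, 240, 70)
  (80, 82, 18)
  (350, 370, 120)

(23,17,12): 12²+17² = 433 < 529 = 23² → obtuse
(36,160,164): 36²+160² = 26896 = 164² → right
(250,240,70): 70²+240² = 62500 = 250² → right
(80,82,18): 18²+80² = 6724 = 82² → right
(350,370,120): 120²+350² = 136900 = 370² → right
4 of the 5 are right.

4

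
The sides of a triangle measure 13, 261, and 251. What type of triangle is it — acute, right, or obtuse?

Compare the square of the longest side to the sum of squares of the other two: 13² + 251² = 63170 < 68121 = 261².

obtuse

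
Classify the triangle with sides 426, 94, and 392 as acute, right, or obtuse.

Compare the square of the longest side to the sum of squares of the other two: 94² + 392² = 162500 < 181476 = 426².

obtuse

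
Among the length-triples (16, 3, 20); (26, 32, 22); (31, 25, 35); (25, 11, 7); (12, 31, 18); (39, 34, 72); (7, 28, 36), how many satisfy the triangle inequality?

3

(3,16,20): 3+16 ≤ 20 → not valid
(22,26,32): 22+26 > 32 → valid
(25,31,35): 25+31 > 35 → valid
(7,11,25): 7+11 ≤ 25 → not valid
(12,18,31): 12+18 ≤ 31 → not valid
(34,39,72): 34+39 > 72 → valid
(7,28,36): 7+28 ≤ 36 → not valid
3 of the 7 triples form a triangle.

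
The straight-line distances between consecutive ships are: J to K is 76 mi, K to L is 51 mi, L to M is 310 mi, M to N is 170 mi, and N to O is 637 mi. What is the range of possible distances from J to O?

The maximum is all hops collinear in one direction: 76 + 51 + 310 + 170 + 637 = 1244.
The longest hop is 637; the others sum to 607. Folding the others back against it leaves at least 637 − 607 = 30.

30 ≤ JO ≤ 1244 mi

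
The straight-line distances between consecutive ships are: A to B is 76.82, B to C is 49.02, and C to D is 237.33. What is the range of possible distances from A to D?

The maximum is all hops collinear in one direction: 76.82 + 49.02 + 237.33 = 363.17.
The longest hop is 237.33; the others sum to 125.84. Folding the others back against it leaves at least 237.33 − 125.84 = 111.49.

111.49 ≤ AD ≤ 363.17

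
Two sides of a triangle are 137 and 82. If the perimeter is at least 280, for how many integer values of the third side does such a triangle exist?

Triangle inequality: 55 < x < 219. Perimeter ≥ 280 gives x ≥ 280 − 137 − 82 = 61.
So 61 ≤ x < 219; integers 61 through 218: 158 values.

158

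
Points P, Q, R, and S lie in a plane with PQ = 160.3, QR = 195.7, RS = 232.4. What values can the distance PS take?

The maximum is all hops collinear in one direction: 160.3 + 195.7 + 232.4 = 588.4.
The longest hop is 232.4; the others sum to 356.0. Since 232.4 ≤ 356.0, the path can fold back on itself completely, so the minimum distance is 0.

0 ≤ PS ≤ 588.4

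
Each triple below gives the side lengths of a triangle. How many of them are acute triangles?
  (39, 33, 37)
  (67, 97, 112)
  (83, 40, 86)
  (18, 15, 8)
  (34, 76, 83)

4

(39,33,37): 33²+37² = 2458 > 1521 = 39² → acute
(67,97,112): 67²+97² = 13898 > 12544 = 112² → acute
(83,40,86): 40²+83² = 8489 > 7396 = 86² → acute
(18,15,8): 8²+15² = 289 < 324 = 18² → obtuse
(34,76,83): 34²+76² = 6932 > 6889 = 83² → acute
4 of the 5 are acute.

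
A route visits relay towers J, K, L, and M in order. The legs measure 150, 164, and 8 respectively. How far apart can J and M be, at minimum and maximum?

The maximum is all hops collinear in one direction: 150 + 164 + 8 = 322.
The longest hop is 164; the others sum to 158. Folding the others back against it leaves at least 164 − 158 = 6.

6 ≤ JM ≤ 322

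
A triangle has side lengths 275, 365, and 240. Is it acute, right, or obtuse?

right

Compare the square of the longest side to the sum of squares of the other two: 240² + 275² = 133225 = 365².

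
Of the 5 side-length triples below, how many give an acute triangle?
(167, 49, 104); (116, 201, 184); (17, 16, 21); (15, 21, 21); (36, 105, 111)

3

(167,49,104): 49+104 ≤ 167, not a triangle
(116,201,184): 116²+184² = 47312 > 40401 = 201² → acute
(17,16,21): 16²+17² = 545 > 441 = 21² → acute
(15,21,21): 15²+21² = 666 > 441 = 21² → acute
(36,105,111): 36²+105² = 12321 = 111² → right
3 of the 5 are acute.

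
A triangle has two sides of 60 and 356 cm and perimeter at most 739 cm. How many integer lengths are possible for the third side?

Triangle inequality: 296 < x < 416. Perimeter ≤ 739 gives x ≤ 739 − 60 − 356 = 323.
So 296 < x ≤ 323; integers 297 through 323: 27 values.

27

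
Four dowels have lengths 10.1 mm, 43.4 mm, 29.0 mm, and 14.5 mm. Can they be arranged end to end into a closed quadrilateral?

A quadrilateral exists iff every side is shorter than the sum of the others — equivalently, the longest side is less than the sum of the rest.
Longest side 43.4 < 53.6 (sum of the remaining 3), so yes.

Yes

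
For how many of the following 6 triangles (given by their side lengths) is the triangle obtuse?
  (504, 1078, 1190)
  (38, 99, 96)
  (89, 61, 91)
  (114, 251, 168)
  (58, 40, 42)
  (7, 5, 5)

(504,1078,1190): 504²+1078² = 1416100 = 1190² → right
(38,99,96): 38²+96² = 10660 > 9801 = 99² → acute
(89,61,91): 61²+89² = 11642 > 8281 = 91² → acute
(114,251,168): 114²+168² = 41220 < 63001 = 251² → obtuse
(58,40,42): 40²+42² = 3364 = 58² → right
(7,5,5): 5²+5² = 50 > 49 = 7² → acute
1 of the 6 is obtuse.

1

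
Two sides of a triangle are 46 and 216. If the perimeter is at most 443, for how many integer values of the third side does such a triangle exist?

Triangle inequality: 170 < x < 262. Perimeter ≤ 443 gives x ≤ 443 − 46 − 216 = 181.
So 170 < x ≤ 181; integers 171 through 181: 11 values.

11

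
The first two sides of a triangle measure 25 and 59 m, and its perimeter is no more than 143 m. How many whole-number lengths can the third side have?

25

Triangle inequality: 34 < x < 84. Perimeter ≤ 143 gives x ≤ 143 − 25 − 59 = 59.
So 34 < x ≤ 59; integers 35 through 59: 25 values.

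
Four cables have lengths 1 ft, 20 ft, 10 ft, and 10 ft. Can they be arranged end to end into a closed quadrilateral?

A quadrilateral exists iff every side is shorter than the sum of the others — equivalently, the longest side is less than the sum of the rest.
Longest side 20 < 21 (sum of the remaining 3), so yes.

Yes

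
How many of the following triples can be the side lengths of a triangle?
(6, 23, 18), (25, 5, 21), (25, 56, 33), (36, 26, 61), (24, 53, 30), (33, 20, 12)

(6,18,23): 6+18 > 23 → valid
(5,21,25): 5+21 > 25 → valid
(25,33,56): 25+33 > 56 → valid
(26,36,61): 26+36 > 61 → valid
(24,30,53): 24+30 > 53 → valid
(12,20,33): 12+20 ≤ 33 → not valid
5 of the 6 triples form a triangle.

5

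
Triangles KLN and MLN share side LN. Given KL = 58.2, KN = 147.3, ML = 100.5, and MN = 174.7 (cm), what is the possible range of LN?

From triangle KLN: |58.2 − 147.3| < LN < 58.2 + 147.3, i.e. 89.1 < LN < 205.5.
From triangle MLN: 74.2 < LN < 275.2.
Both must hold, so LN lies in the intersection.

89.1 < LN < 205.5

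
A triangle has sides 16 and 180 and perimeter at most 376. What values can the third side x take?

164 < x ≤ 180

Triangle inequality alone gives 164 < x < 196.
The perimeter condition gives x ≤ 376 − 16 − 180 = 180.
Intersecting the two: 164 < x ≤ 180.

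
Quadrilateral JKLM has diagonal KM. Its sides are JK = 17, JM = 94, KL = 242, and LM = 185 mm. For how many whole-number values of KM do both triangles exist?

33

From triangle JKM: 77 < KM < 111.
From triangle LKM: 57 < KM < 427.
Intersection: 77 < KM < 111, so integers 78 through 110: 33 values.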